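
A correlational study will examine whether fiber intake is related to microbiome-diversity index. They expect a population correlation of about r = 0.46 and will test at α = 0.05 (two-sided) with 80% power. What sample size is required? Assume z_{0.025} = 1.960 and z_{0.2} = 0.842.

n = 35

Fisher's z: C = ½·ln((1+r)/(1−r)) = ½·ln(2.7037) = 0.4973.
n = ((z_{α/2} + z_β)/C)² + 3.
(1.960 + 0.842) / 0.4973 = 2.802 / 0.4973 = 5.634.
n = 5.634² + 3 = 31.75 + 3 = 34.7.
Round up.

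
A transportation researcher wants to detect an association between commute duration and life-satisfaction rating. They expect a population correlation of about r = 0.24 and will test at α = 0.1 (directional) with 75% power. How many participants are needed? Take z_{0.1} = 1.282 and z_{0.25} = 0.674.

Fisher's z: C = ½·ln((1+r)/(1−r)) = ½·ln(1.6316) = 0.2448.
n = ((z_{α} + z_β)/C)² + 3.
(1.282 + 0.674) / 0.2448 = 1.956 / 0.2448 = 7.990.
n = 7.990² + 3 = 63.84 + 3 = 66.8.
Round up.

n = 67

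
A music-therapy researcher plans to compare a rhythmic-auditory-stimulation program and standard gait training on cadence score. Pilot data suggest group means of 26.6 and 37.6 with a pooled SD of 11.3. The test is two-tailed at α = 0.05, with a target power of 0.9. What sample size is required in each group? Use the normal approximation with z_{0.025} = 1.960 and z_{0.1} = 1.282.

n = 23 per group

Cohen's d = |M₁ − M₂| / SD_pooled = |26.6 − 37.6| / 11.3 = 11.0 / 11.3 = 0.973.
For two independent groups with equal n: n = 2·((z_{α/2} + z_β) / d)².
z_{α/2} + z_β = 1.960 + 1.282 = 3.242.
n = 2 × (3.242 / 0.973)² = 2 × 3.332² = 2 × 11.10 = 22.2.
Round up to the next whole participant.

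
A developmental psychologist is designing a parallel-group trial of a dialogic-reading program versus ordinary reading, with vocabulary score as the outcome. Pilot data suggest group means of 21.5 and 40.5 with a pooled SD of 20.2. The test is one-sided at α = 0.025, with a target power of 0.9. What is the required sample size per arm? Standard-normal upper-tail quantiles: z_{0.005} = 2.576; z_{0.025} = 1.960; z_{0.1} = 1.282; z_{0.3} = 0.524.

n = 24 per group

Cohen's d = |M₁ − M₂| / SD_pooled = |21.5 − 40.5| / 20.2 = 19.0 / 20.2 = 0.941.
For two independent groups with equal n: n = 2·((z_{α} + z_β) / d)².
z_{α} + z_β = 1.960 + 1.282 = 3.242.
n = 2 × (3.242 / 0.941)² = 2 × 3.445² = 2 × 11.87 = 23.7.
Round up to the next whole participant.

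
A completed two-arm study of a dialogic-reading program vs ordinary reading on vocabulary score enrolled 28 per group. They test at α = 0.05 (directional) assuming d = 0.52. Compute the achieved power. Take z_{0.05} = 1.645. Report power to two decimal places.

power ≈ 0.62

For two equal groups, power = Φ(d·√(n/2) − z_{α}).
d·√(n/2) = 0.52 × √(28/2) = 0.52 × 3.742 = 1.946.
z_β = 1.946 − 1.645 = 0.301.
Power = Φ(0.301) = 0.618.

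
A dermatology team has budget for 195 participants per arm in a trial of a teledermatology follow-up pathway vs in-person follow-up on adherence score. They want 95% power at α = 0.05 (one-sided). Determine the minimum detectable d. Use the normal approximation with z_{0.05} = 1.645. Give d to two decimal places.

For two independent groups of n = 195 each: d_min = (z_{α} + z_β)·√(2/n).
z-sum = 1.645 + 1.645 = 3.290.
d_min = 3.290 × √(2/195) = 3.290 × 0.1013 = 0.333.

d_min ≈ 0.33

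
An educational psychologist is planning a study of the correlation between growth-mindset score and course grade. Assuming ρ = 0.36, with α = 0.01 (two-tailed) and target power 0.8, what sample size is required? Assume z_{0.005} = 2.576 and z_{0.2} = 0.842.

n = 86

Fisher's z: C = ½·ln((1+r)/(1−r)) = ½·ln(2.1250) = 0.3769.
n = ((z_{α/2} + z_β)/C)² + 3.
(2.576 + 0.842) / 0.3769 = 3.418 / 0.3769 = 9.069.
n = 9.069² + 3 = 82.24 + 3 = 85.2.
Round up.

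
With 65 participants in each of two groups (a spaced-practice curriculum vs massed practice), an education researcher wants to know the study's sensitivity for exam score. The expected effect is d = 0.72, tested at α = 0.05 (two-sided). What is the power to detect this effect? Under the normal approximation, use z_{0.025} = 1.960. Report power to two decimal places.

power ≈ 0.98

For two equal groups, power = Φ(d·√(n/2) − z_{α/2}).
d·√(n/2) = 0.72 × √(65/2) = 0.72 × 5.701 = 4.105.
z_β = 4.105 − 1.960 = 2.145.
Power = Φ(2.145) = 0.984.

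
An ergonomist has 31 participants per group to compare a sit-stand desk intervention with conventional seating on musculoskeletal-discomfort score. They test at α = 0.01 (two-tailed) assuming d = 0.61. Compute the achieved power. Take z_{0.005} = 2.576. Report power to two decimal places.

For two equal groups, power = Φ(d·√(n/2) − z_{α/2}).
d·√(n/2) = 0.61 × √(31/2) = 0.61 × 3.937 = 2.402.
z_β = 2.402 − 2.576 = -0.174.
Power = Φ(-0.174) = 0.431.

power ≈ 0.43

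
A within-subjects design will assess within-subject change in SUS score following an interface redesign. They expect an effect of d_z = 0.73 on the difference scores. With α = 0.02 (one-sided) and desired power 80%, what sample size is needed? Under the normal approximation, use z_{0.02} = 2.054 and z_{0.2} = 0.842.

n = 16 pairs

For a paired (one-sample on differences) test: n = ((z_{α} + z_β) / d)².
z_{α} + z_β = 2.054 + 0.842 = 2.896.
n = (2.896 / 0.73)² = 3.967² = 15.74.
Round up.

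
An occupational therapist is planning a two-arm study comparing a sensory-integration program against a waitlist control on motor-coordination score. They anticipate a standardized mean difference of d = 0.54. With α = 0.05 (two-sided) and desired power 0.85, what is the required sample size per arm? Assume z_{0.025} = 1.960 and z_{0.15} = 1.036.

For two independent groups with equal n: n = 2·((z_{α/2} + z_β) / d)².
z_{α/2} + z_β = 1.960 + 1.036 = 2.996.
n = 2 × (2.996 / 0.54)² = 2 × 5.548² = 2 × 30.78 = 61.6.
Round up to the next whole participant.

n = 62 per group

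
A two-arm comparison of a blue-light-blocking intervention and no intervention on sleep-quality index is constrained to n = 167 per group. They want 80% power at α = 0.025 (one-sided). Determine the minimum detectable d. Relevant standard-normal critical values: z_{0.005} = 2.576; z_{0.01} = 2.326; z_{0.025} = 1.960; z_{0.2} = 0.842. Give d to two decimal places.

For two independent groups of n = 167 each: d_min = (z_{α} + z_β)·√(2/n).
z-sum = 1.960 + 0.842 = 2.802.
d_min = 2.802 × √(2/167) = 2.802 × 0.1094 = 0.307.

d_min ≈ 0.31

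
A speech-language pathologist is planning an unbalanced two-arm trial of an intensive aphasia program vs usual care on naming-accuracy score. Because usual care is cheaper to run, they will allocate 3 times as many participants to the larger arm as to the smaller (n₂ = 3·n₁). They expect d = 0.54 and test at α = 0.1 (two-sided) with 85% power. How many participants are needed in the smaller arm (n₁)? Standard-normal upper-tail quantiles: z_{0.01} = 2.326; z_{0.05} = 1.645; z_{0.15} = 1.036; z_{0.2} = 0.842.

n₁ = 33

With allocation ratio k = n₂/n₁ = 3, Var(x̄₁−x̄₂) = σ²(1/n₁ + 1/(k·n₁)) = σ²·(k+1)/(k·n₁).
So n₁ = (1 + 1/k)·((z_{α/2} + z_β)/d)² = 1.333 × (2.681/0.54)².
n₁ = 1.333 × 24.65 = 32.9.
Round up: n₁ = 33, giving n₂ = 3 × 33 = 99.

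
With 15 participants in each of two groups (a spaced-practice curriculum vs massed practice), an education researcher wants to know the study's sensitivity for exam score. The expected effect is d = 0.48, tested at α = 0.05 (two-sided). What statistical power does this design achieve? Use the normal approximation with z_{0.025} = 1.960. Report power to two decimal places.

power ≈ 0.26

For two equal groups, power = Φ(d·√(n/2) − z_{α/2}).
d·√(n/2) = 0.48 × √(15/2) = 0.48 × 2.739 = 1.315.
z_β = 1.315 − 1.960 = -0.645.
Power = Φ(-0.645) = 0.259.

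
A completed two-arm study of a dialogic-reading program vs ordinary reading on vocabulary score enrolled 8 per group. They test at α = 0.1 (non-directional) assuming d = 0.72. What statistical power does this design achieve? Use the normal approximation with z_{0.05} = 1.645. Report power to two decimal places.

For two equal groups, power = Φ(d·√(n/2) − z_{α/2}).
d·√(n/2) = 0.72 × √(8/2) = 0.72 × 2.000 = 1.440.
z_β = 1.440 − 1.645 = -0.205.
Power = Φ(-0.205) = 0.419.

power ≈ 0.42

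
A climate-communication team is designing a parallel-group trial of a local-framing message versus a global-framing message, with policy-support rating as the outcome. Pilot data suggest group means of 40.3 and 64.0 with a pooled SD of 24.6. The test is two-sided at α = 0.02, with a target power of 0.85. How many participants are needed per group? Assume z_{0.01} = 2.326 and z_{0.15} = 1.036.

n = 25 per group

Cohen's d = |M₁ − M₂| / SD_pooled = |40.3 − 64.0| / 24.6 = 23.7 / 24.6 = 0.963.
For two independent groups with equal n: n = 2·((z_{α/2} + z_β) / d)².
z_{α/2} + z_β = 2.326 + 1.036 = 3.362.
n = 2 × (3.362 / 0.963)² = 2 × 3.491² = 2 × 12.19 = 24.4.
Round up to the next whole participant.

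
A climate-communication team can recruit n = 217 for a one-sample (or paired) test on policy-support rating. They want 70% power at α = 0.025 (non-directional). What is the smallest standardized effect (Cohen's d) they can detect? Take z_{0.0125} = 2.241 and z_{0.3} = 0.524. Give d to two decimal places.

d_min ≈ 0.19

For a single sample (or paired design) of n = 217: d_min = (z_{α/2} + z_β)/√n.
z-sum = 2.241 + 0.524 = 2.765.
d_min = 2.765 / √217 = 2.765 / 14.731 = 0.188.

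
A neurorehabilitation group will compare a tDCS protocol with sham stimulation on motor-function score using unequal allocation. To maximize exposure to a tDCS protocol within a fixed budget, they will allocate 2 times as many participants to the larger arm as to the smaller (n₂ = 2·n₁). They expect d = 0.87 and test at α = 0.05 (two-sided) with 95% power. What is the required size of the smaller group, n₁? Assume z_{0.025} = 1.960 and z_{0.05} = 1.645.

n₁ = 26

With allocation ratio k = n₂/n₁ = 2, Var(x̄₁−x̄₂) = σ²(1/n₁ + 1/(k·n₁)) = σ²·(k+1)/(k·n₁).
So n₁ = (1 + 1/k)·((z_{α/2} + z_β)/d)² = 1.500 × (3.605/0.87)².
n₁ = 1.500 × 17.17 = 25.8.
Round up: n₁ = 26, giving n₂ = 2 × 26 = 52.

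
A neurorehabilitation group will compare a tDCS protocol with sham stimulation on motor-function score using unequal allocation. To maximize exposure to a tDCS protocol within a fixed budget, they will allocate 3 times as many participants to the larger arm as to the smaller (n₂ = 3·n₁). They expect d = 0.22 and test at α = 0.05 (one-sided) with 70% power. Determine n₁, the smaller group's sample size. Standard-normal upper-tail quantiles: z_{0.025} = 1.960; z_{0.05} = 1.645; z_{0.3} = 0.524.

With allocation ratio k = n₂/n₁ = 3, Var(x̄₁−x̄₂) = σ²(1/n₁ + 1/(k·n₁)) = σ²·(k+1)/(k·n₁).
So n₁ = (1 + 1/k)·((z_{α} + z_β)/d)² = 1.333 × (2.169/0.22)².
n₁ = 1.333 × 97.20 = 129.6.
Round up: n₁ = 130, giving n₂ = 3 × 130 = 390.

n₁ = 130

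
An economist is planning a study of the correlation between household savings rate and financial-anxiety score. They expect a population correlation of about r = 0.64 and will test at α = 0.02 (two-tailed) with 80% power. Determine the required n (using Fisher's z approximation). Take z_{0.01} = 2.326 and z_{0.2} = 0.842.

n = 21

Fisher's z: C = ½·ln((1+r)/(1−r)) = ½·ln(4.5556) = 0.7582.
n = ((z_{α/2} + z_β)/C)² + 3.
(2.326 + 0.842) / 0.7582 = 3.168 / 0.7582 = 4.178.
n = 4.178² + 3 = 17.46 + 3 = 20.5.
Round up.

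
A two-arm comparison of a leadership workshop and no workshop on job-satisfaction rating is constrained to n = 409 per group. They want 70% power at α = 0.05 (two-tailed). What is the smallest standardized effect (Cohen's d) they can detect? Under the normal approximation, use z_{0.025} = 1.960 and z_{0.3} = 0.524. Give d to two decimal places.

For two independent groups of n = 409 each: d_min = (z_{α/2} + z_β)·√(2/n).
z-sum = 1.960 + 0.524 = 2.484.
d_min = 2.484 × √(2/409) = 2.484 × 0.0699 = 0.174.

d_min ≈ 0.17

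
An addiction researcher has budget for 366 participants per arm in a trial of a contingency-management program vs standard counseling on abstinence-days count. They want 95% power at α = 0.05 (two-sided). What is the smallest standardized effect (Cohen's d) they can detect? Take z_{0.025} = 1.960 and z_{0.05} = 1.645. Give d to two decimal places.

For two independent groups of n = 366 each: d_min = (z_{α/2} + z_β)·√(2/n).
z-sum = 1.960 + 1.645 = 3.605.
d_min = 3.605 × √(2/366) = 3.605 × 0.0739 = 0.266.

d_min ≈ 0.27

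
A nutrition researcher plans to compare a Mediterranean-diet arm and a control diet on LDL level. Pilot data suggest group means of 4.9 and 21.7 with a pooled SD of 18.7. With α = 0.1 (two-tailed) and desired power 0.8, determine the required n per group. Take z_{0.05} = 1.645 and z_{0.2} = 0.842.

n = 16 per group

Cohen's d = |M₁ − M₂| / SD_pooled = |4.9 − 21.7| / 18.7 = 16.8 / 18.7 = 0.898.
For two independent groups with equal n: n = 2·((z_{α/2} + z_β) / d)².
z_{α/2} + z_β = 1.645 + 0.842 = 2.487.
n = 2 × (2.487 / 0.898)² = 2 × 2.769² = 2 × 7.67 = 15.3.
Round up to the next whole participant.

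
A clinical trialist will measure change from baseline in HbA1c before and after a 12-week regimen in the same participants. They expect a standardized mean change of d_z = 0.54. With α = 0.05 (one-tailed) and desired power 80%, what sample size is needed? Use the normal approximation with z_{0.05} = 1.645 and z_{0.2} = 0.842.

For a paired (one-sample on differences) test: n = ((z_{α} + z_β) / d)².
z_{α} + z_β = 1.645 + 0.842 = 2.487.
n = (2.487 / 0.54)² = 4.606² = 21.21.
Round up.

n = 22 pairs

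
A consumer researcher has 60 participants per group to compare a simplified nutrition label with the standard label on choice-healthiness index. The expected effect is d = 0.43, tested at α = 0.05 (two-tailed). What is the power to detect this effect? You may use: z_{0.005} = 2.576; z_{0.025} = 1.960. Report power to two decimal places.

power ≈ 0.65

For two equal groups, power = Φ(d·√(n/2) − z_{α/2}).
d·√(n/2) = 0.43 × √(60/2) = 0.43 × 5.477 = 2.355.
z_β = 2.355 − 1.960 = 0.395.
Power = Φ(0.395) = 0.654.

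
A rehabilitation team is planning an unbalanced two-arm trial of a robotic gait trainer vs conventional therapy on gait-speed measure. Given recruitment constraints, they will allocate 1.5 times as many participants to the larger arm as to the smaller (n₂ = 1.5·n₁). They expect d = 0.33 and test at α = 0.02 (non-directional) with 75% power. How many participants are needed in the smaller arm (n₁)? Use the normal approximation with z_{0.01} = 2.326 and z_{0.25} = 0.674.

n₁ = 138

With allocation ratio k = n₂/n₁ = 1.5, Var(x̄₁−x̄₂) = σ²(1/n₁ + 1/(k·n₁)) = σ²·(k+1)/(k·n₁).
So n₁ = (1 + 1/k)·((z_{α/2} + z_β)/d)² = 1.667 × (3.000/0.33)².
n₁ = 1.667 × 82.64 = 137.7.
Round up: n₁ = 138, giving n₂ = 1.5 × 138 = 207.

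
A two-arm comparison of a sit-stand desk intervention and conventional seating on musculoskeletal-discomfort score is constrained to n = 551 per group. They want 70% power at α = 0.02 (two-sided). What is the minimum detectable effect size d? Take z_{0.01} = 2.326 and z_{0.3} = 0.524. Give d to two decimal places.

d_min ≈ 0.17

For two independent groups of n = 551 each: d_min = (z_{α/2} + z_β)·√(2/n).
z-sum = 2.326 + 0.524 = 2.850.
d_min = 2.850 × √(2/551) = 2.850 × 0.0602 = 0.172.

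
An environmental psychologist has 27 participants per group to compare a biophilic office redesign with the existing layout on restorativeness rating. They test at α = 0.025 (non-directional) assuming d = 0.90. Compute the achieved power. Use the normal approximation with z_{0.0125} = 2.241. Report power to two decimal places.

power ≈ 0.86

For two equal groups, power = Φ(d·√(n/2) − z_{α/2}).
d·√(n/2) = 0.90 × √(27/2) = 0.90 × 3.674 = 3.307.
z_β = 3.307 − 2.241 = 1.066.
Power = Φ(1.066) = 0.857.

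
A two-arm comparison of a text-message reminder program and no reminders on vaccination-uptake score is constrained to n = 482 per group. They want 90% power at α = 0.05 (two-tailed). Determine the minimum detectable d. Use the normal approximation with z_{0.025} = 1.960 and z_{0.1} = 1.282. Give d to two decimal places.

d_min ≈ 0.21

For two independent groups of n = 482 each: d_min = (z_{α/2} + z_β)·√(2/n).
z-sum = 1.960 + 1.282 = 3.242.
d_min = 3.242 × √(2/482) = 3.242 × 0.0644 = 0.209.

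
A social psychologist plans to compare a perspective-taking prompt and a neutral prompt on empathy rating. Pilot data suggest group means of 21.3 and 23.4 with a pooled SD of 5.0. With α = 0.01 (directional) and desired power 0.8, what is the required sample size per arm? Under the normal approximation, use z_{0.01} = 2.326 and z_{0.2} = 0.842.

Cohen's d = |M₁ − M₂| / SD_pooled = |21.3 − 23.4| / 5.0 = 2.1 / 5.0 = 0.420.
For two independent groups with equal n: n = 2·((z_{α} + z_β) / d)².
z_{α} + z_β = 2.326 + 0.842 = 3.168.
n = 2 × (3.168 / 0.420)² = 2 × 7.543² = 2 × 56.89 = 113.8.
Round up to the next whole participant.

n = 114 per group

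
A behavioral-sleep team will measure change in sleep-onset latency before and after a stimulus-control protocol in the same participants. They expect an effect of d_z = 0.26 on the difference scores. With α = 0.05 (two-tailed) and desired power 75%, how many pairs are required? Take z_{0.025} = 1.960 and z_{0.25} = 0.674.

For a paired (one-sample on differences) test: n = ((z_{α/2} + z_β) / d)².
z_{α/2} + z_β = 1.960 + 0.674 = 2.634.
n = (2.634 / 0.26)² = 10.131² = 102.63.
Round up.

n = 103 pairs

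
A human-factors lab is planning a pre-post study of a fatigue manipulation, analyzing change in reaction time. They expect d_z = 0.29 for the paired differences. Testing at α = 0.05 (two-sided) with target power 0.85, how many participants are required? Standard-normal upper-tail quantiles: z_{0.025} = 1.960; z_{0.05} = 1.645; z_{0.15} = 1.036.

n = 107 pairs

For a paired (one-sample on differences) test: n = ((z_{α/2} + z_β) / d)².
z_{α/2} + z_β = 1.960 + 1.036 = 2.996.
n = (2.996 / 0.29)² = 10.331² = 106.73.
Round up.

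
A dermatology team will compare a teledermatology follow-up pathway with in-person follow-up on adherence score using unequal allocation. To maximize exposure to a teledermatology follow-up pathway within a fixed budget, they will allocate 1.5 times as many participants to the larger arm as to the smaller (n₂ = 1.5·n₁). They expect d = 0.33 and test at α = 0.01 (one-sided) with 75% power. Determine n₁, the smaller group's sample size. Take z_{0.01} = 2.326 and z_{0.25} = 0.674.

n₁ = 138

With allocation ratio k = n₂/n₁ = 1.5, Var(x̄₁−x̄₂) = σ²(1/n₁ + 1/(k·n₁)) = σ²·(k+1)/(k·n₁).
So n₁ = (1 + 1/k)·((z_{α} + z_β)/d)² = 1.667 × (3.000/0.33)².
n₁ = 1.667 × 82.64 = 137.7.
Round up: n₁ = 138, giving n₂ = 1.5 × 138 = 207.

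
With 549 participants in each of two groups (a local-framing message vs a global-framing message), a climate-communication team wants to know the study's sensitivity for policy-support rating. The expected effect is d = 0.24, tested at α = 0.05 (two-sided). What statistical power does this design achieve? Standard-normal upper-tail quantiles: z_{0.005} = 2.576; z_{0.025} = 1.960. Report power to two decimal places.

power ≈ 0.98

For two equal groups, power = Φ(d·√(n/2) − z_{α/2}).
d·√(n/2) = 0.24 × √(549/2) = 0.24 × 16.568 = 3.976.
z_β = 3.976 − 1.960 = 2.016.
Power = Φ(2.016) = 0.978.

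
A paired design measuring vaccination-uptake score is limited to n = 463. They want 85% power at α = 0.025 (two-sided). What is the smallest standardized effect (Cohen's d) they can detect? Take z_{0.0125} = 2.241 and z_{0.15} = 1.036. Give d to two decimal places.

d_min ≈ 0.15

For a single sample (or paired design) of n = 463: d_min = (z_{α/2} + z_β)/√n.
z-sum = 2.241 + 1.036 = 3.277.
d_min = 3.277 / √463 = 3.277 / 21.517 = 0.152.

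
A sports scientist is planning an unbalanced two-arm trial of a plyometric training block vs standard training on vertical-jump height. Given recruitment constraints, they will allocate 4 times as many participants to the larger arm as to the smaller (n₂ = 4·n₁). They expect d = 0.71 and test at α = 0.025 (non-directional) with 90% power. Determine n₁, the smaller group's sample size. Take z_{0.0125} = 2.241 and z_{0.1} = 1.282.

With allocation ratio k = n₂/n₁ = 4, Var(x̄₁−x̄₂) = σ²(1/n₁ + 1/(k·n₁)) = σ²·(k+1)/(k·n₁).
So n₁ = (1 + 1/k)·((z_{α/2} + z_β)/d)² = 1.250 × (3.523/0.71)².
n₁ = 1.250 × 24.62 = 30.8.
Round up: n₁ = 31, giving n₂ = 4 × 31 = 124.

n₁ = 31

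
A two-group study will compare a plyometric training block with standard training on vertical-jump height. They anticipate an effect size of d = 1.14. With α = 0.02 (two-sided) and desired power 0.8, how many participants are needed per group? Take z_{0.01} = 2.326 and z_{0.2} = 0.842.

For two independent groups with equal n: n = 2·((z_{α/2} + z_β) / d)².
z_{α/2} + z_β = 2.326 + 0.842 = 3.168.
n = 2 × (3.168 / 1.14)² = 2 × 2.779² = 2 × 7.72 = 15.4.
Round up to the next whole participant.

n = 16 per group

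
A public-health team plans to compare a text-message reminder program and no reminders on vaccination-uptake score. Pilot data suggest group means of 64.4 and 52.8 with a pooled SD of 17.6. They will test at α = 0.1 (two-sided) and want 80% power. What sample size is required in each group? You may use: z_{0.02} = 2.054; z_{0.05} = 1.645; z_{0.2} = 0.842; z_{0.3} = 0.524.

n = 29 per group

Cohen's d = |M₁ − M₂| / SD_pooled = |64.4 − 52.8| / 17.6 = 11.6 / 17.6 = 0.659.
For two independent groups with equal n: n = 2·((z_{α/2} + z_β) / d)².
z_{α/2} + z_β = 1.645 + 0.842 = 2.487.
n = 2 × (2.487 / 0.659)² = 2 × 3.774² = 2 × 14.24 = 28.5.
Round up to the next whole participant.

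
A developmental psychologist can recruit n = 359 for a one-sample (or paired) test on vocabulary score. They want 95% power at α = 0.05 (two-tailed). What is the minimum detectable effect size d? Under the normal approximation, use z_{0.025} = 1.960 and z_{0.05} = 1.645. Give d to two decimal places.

For a single sample (or paired design) of n = 359: d_min = (z_{α/2} + z_β)/√n.
z-sum = 1.960 + 1.645 = 3.605.
d_min = 3.605 / √359 = 3.605 / 18.947 = 0.190.

d_min ≈ 0.19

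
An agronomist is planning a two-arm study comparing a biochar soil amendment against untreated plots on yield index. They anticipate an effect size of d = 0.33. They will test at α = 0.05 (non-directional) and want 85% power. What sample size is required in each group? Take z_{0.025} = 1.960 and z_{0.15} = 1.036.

n = 165 per group

For two independent groups with equal n: n = 2·((z_{α/2} + z_β) / d)².
z_{α/2} + z_β = 1.960 + 1.036 = 2.996.
n = 2 × (2.996 / 0.33)² = 2 × 9.079² = 2 × 82.42 = 164.8.
Round up to the next whole participant.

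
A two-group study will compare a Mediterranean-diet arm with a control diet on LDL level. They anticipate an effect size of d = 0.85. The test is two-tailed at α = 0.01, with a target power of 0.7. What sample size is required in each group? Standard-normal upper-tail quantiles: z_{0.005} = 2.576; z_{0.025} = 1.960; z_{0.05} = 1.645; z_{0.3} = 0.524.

n = 27 per group

For two independent groups with equal n: n = 2·((z_{α/2} + z_β) / d)².
z_{α/2} + z_β = 2.576 + 0.524 = 3.100.
n = 2 × (3.100 / 0.85)² = 2 × 3.647² = 2 × 13.30 = 26.6.
Round up to the next whole participant.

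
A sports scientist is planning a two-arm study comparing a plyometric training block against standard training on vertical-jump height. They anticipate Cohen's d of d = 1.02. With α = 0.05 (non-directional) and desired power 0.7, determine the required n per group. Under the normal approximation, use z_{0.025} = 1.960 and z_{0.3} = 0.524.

For two independent groups with equal n: n = 2·((z_{α/2} + z_β) / d)².
z_{α/2} + z_β = 1.960 + 0.524 = 2.484.
n = 2 × (2.484 / 1.02)² = 2 × 2.435² = 2 × 5.93 = 11.9.
Round up to the next whole participant.

n = 12 per group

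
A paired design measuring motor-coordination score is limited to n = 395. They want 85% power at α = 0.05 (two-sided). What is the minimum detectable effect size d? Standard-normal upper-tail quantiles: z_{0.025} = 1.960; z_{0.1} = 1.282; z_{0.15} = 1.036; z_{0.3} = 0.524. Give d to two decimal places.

d_min ≈ 0.15

For a single sample (or paired design) of n = 395: d_min = (z_{α/2} + z_β)/√n.
z-sum = 1.960 + 1.036 = 2.996.
d_min = 2.996 / √395 = 2.996 / 19.875 = 0.151.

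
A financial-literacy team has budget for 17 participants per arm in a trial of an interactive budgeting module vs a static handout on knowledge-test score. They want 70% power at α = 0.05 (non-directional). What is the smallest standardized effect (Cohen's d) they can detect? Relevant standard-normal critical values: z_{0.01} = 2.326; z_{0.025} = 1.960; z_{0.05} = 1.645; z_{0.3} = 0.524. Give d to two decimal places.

For two independent groups of n = 17 each: d_min = (z_{α/2} + z_β)·√(2/n).
z-sum = 1.960 + 0.524 = 2.484.
d_min = 2.484 × √(2/17) = 2.484 × 0.3430 = 0.852.

d_min ≈ 0.85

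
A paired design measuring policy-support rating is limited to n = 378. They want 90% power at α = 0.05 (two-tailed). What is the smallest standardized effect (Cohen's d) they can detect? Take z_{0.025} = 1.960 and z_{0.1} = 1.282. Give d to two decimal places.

For a single sample (or paired design) of n = 378: d_min = (z_{α/2} + z_β)/√n.
z-sum = 1.960 + 1.282 = 3.242.
d_min = 3.242 / √378 = 3.242 / 19.442 = 0.167.

d_min ≈ 0.17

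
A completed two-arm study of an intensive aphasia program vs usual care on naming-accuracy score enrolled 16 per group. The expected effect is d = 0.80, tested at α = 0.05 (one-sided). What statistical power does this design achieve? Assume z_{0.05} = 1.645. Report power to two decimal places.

power ≈ 0.73

For two equal groups, power = Φ(d·√(n/2) − z_{α}).
d·√(n/2) = 0.80 × √(16/2) = 0.80 × 2.828 = 2.263.
z_β = 2.263 − 1.645 = 0.618.
Power = Φ(0.618) = 0.732.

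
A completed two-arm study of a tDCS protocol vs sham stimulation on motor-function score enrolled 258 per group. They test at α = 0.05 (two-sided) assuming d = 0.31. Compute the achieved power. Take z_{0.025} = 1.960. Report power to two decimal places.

For two equal groups, power = Φ(d·√(n/2) − z_{α/2}).
d·√(n/2) = 0.31 × √(258/2) = 0.31 × 11.358 = 3.521.
z_β = 3.521 − 1.960 = 1.561.
Power = Φ(1.561) = 0.941.

power ≈ 0.94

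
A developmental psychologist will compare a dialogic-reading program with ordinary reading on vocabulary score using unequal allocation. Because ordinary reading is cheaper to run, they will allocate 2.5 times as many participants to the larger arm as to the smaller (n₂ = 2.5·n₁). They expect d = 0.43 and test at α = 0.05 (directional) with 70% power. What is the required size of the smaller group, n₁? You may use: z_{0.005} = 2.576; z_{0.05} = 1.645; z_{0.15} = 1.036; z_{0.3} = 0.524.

n₁ = 36

With allocation ratio k = n₂/n₁ = 2.5, Var(x̄₁−x̄₂) = σ²(1/n₁ + 1/(k·n₁)) = σ²·(k+1)/(k·n₁).
So n₁ = (1 + 1/k)·((z_{α} + z_β)/d)² = 1.400 × (2.169/0.43)².
n₁ = 1.400 × 25.44 = 35.6.
Round up: n₁ = 36, giving n₂ = 2.5 × 36 = 90.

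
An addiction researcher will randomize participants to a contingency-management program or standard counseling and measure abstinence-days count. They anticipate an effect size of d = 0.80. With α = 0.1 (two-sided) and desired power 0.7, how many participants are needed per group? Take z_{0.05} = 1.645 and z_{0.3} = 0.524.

For two independent groups with equal n: n = 2·((z_{α/2} + z_β) / d)².
z_{α/2} + z_β = 1.645 + 0.524 = 2.169.
n = 2 × (2.169 / 0.80)² = 2 × 2.711² = 2 × 7.35 = 14.7.
Round up to the next whole participant.

n = 15 per group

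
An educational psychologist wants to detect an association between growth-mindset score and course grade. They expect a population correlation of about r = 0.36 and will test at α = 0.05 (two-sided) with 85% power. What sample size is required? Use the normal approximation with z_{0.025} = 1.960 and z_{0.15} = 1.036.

Fisher's z: C = ½·ln((1+r)/(1−r)) = ½·ln(2.1250) = 0.3769.
n = ((z_{α/2} + z_β)/C)² + 3.
(1.960 + 1.036) / 0.3769 = 2.996 / 0.3769 = 7.949.
n = 7.949² + 3 = 63.19 + 3 = 66.2.
Round up.

n = 67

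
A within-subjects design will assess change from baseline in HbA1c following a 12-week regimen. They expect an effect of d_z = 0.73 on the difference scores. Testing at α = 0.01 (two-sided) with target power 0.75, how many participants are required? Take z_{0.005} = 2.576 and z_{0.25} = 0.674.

n = 20 pairs

For a paired (one-sample on differences) test: n = ((z_{α/2} + z_β) / d)².
z_{α/2} + z_β = 2.576 + 0.674 = 3.250.
n = (3.250 / 0.73)² = 4.452² = 19.82.
Round up.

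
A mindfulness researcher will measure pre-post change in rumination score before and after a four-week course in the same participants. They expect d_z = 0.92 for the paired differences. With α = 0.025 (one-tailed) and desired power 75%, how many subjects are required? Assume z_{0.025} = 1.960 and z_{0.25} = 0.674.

n = 9 pairs

For a paired (one-sample on differences) test: n = ((z_{α} + z_β) / d)².
z_{α} + z_β = 1.960 + 0.674 = 2.634.
n = (2.634 / 0.92)² = 2.863² = 8.20.
Round up.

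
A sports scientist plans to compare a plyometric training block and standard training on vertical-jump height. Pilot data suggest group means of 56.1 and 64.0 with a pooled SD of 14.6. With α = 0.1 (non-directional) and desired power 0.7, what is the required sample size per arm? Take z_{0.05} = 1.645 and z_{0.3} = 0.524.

n = 33 per group

Cohen's d = |M₁ − M₂| / SD_pooled = |56.1 − 64.0| / 14.6 = 7.9 / 14.6 = 0.541.
For two independent groups with equal n: n = 2·((z_{α/2} + z_β) / d)².
z_{α/2} + z_β = 1.645 + 0.524 = 2.169.
n = 2 × (2.169 / 0.541)² = 2 × 4.009² = 2 × 16.07 = 32.1.
Round up to the next whole participant.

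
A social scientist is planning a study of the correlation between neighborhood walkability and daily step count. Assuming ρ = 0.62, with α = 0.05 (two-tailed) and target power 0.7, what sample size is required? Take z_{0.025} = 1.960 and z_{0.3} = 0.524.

n = 15

Fisher's z: C = ½·ln((1+r)/(1−r)) = ½·ln(4.2632) = 0.7250.
n = ((z_{α/2} + z_β)/C)² + 3.
(1.960 + 0.524) / 0.7250 = 2.484 / 0.7250 = 3.426.
n = 3.426² + 3 = 11.74 + 3 = 14.7.
Round up.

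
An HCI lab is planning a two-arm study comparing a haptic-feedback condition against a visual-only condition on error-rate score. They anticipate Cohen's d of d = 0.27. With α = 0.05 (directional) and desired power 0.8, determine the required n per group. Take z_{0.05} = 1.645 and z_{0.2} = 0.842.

n = 170 per group

For two independent groups with equal n: n = 2·((z_{α} + z_β) / d)².
z_{α} + z_β = 1.645 + 0.842 = 2.487.
n = 2 × (2.487 / 0.27)² = 2 × 9.211² = 2 × 84.84 = 169.7.
Round up to the next whole participant.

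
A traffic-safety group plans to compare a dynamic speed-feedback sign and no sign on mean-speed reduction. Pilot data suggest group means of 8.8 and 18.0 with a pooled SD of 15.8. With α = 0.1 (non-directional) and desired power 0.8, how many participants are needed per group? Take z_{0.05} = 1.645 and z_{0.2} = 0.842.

n = 37 per group

Cohen's d = |M₁ − M₂| / SD_pooled = |8.8 − 18.0| / 15.8 = 9.2 / 15.8 = 0.582.
For two independent groups with equal n: n = 2·((z_{α/2} + z_β) / d)².
z_{α/2} + z_β = 1.645 + 0.842 = 2.487.
n = 2 × (2.487 / 0.582)² = 2 × 4.273² = 2 × 18.26 = 36.5.
Round up to the next whole participant.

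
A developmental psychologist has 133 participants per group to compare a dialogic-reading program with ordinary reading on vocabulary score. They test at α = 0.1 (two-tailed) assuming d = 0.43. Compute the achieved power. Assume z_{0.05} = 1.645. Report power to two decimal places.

power ≈ 0.97

For two equal groups, power = Φ(d·√(n/2) − z_{α/2}).
d·√(n/2) = 0.43 × √(133/2) = 0.43 × 8.155 = 3.507.
z_β = 3.507 − 1.645 = 1.862.
Power = Φ(1.862) = 0.969.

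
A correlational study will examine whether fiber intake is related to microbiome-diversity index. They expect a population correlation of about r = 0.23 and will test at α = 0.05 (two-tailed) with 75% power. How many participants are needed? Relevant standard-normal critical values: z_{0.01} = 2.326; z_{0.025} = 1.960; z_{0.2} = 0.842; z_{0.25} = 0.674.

Fisher's z: C = ½·ln((1+r)/(1−r)) = ½·ln(1.5974) = 0.2342.
n = ((z_{α/2} + z_β)/C)² + 3.
(1.960 + 0.674) / 0.2342 = 2.634 / 0.2342 = 11.247.
n = 11.247² + 3 = 126.49 + 3 = 129.5.
Round up.

n = 130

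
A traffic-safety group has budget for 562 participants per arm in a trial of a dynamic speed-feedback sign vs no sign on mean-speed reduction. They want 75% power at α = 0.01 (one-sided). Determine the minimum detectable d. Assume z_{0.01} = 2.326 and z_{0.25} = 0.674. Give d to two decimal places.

For two independent groups of n = 562 each: d_min = (z_{α} + z_β)·√(2/n).
z-sum = 2.326 + 0.674 = 3.000.
d_min = 3.000 × √(2/562) = 3.000 × 0.0597 = 0.179.

d_min ≈ 0.18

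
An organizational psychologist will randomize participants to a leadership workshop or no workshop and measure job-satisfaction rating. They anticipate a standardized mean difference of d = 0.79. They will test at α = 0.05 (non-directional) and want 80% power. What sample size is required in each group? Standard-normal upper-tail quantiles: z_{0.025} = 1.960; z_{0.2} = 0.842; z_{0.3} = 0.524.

For two independent groups with equal n: n = 2·((z_{α/2} + z_β) / d)².
z_{α/2} + z_β = 1.960 + 0.842 = 2.802.
n = 2 × (2.802 / 0.79)² = 2 × 3.547² = 2 × 12.58 = 25.2.
Round up to the next whole participant.

n = 26 per group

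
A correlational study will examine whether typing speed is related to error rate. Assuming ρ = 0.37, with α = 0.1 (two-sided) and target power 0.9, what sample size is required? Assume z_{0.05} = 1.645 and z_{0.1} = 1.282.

Fisher's z: C = ½·ln((1+r)/(1−r)) = ½·ln(2.1746) = 0.3884.
n = ((z_{α/2} + z_β)/C)² + 3.
(1.645 + 1.282) / 0.3884 = 2.927 / 0.3884 = 7.536.
n = 7.536² + 3 = 56.79 + 3 = 59.8.
Round up.

n = 60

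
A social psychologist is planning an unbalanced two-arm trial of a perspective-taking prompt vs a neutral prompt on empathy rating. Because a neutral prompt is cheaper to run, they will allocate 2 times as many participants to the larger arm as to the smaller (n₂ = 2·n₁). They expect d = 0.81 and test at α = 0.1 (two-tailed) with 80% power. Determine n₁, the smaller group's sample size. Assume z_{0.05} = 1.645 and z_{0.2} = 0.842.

With allocation ratio k = n₂/n₁ = 2, Var(x̄₁−x̄₂) = σ²(1/n₁ + 1/(k·n₁)) = σ²·(k+1)/(k·n₁).
So n₁ = (1 + 1/k)·((z_{α/2} + z_β)/d)² = 1.500 × (2.487/0.81)².
n₁ = 1.500 × 9.43 = 14.1.
Round up: n₁ = 15, giving n₂ = 2 × 15 = 30.

n₁ = 15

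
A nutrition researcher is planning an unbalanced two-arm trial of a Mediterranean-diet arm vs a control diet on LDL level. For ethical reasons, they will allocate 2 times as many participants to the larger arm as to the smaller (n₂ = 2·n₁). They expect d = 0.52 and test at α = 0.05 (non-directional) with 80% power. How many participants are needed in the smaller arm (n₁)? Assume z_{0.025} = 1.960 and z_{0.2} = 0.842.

n₁ = 44

With allocation ratio k = n₂/n₁ = 2, Var(x̄₁−x̄₂) = σ²(1/n₁ + 1/(k·n₁)) = σ²·(k+1)/(k·n₁).
So n₁ = (1 + 1/k)·((z_{α/2} + z_β)/d)² = 1.500 × (2.802/0.52)².
n₁ = 1.500 × 29.04 = 43.6.
Round up: n₁ = 44, giving n₂ = 2 × 44 = 88.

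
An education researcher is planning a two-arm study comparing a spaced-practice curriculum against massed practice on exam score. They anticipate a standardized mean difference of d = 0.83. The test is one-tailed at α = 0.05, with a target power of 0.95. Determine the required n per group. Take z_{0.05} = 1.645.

n = 32 per group

For two independent groups with equal n: n = 2·((z_{α} + z_β) / d)².
z_{α} + z_β = 1.645 + 1.645 = 3.290.
n = 2 × (3.290 / 0.83)² = 2 × 3.964² = 2 × 15.71 = 31.4.
Round up to the next whole participant.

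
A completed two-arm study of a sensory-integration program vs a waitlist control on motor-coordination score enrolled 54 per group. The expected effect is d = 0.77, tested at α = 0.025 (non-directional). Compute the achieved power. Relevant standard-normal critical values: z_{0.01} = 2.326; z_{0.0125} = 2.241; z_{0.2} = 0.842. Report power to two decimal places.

power ≈ 0.96

For two equal groups, power = Φ(d·√(n/2) − z_{α/2}).
d·√(n/2) = 0.77 × √(54/2) = 0.77 × 5.196 = 4.001.
z_β = 4.001 − 2.241 = 1.760.
Power = Φ(1.760) = 0.961.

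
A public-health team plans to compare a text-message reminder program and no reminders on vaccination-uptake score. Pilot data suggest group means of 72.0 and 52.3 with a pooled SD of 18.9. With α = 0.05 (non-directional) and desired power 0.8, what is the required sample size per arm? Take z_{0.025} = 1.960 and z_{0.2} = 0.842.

Cohen's d = |M₁ − M₂| / SD_pooled = |72.0 − 52.3| / 18.9 = 19.7 / 18.9 = 1.042.
For two independent groups with equal n: n = 2·((z_{α/2} + z_β) / d)².
z_{α/2} + z_β = 1.960 + 0.842 = 2.802.
n = 2 × (2.802 / 1.042)² = 2 × 2.689² = 2 × 7.23 = 14.5.
Round up to the next whole participant.

n = 15 per group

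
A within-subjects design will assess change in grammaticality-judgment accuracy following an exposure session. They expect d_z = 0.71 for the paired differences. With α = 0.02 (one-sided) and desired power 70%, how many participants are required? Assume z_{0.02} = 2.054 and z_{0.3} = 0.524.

n = 14 pairs

For a paired (one-sample on differences) test: n = ((z_{α} + z_β) / d)².
z_{α} + z_β = 2.054 + 0.524 = 2.578.
n = (2.578 / 0.71)² = 3.631² = 13.18.
Round up.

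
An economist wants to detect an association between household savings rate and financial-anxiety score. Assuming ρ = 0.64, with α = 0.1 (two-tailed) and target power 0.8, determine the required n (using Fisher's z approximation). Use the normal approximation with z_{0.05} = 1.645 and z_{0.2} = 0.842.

Fisher's z: C = ½·ln((1+r)/(1−r)) = ½·ln(4.5556) = 0.7582.
n = ((z_{α/2} + z_β)/C)² + 3.
(1.645 + 0.842) / 0.7582 = 2.487 / 0.7582 = 3.280.
n = 3.280² + 3 = 10.76 + 3 = 13.8.
Round up.

n = 14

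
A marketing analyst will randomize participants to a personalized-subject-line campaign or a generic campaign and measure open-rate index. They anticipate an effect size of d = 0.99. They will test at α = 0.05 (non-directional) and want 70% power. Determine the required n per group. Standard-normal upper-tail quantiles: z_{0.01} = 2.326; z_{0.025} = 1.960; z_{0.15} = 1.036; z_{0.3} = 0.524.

For two independent groups with equal n: n = 2·((z_{α/2} + z_β) / d)².
z_{α/2} + z_β = 1.960 + 0.524 = 2.484.
n = 2 × (2.484 / 0.99)² = 2 × 2.509² = 2 × 6.30 = 12.6.
Round up to the next whole participant.

n = 13 per group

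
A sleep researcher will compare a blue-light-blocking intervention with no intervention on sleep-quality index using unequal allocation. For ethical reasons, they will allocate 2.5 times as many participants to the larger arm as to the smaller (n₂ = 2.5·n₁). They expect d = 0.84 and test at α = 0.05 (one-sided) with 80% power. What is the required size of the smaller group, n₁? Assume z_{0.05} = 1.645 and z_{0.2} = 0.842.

With allocation ratio k = n₂/n₁ = 2.5, Var(x̄₁−x̄₂) = σ²(1/n₁ + 1/(k·n₁)) = σ²·(k+1)/(k·n₁).
So n₁ = (1 + 1/k)·((z_{α} + z_β)/d)² = 1.400 × (2.487/0.84)².
n₁ = 1.400 × 8.77 = 12.3.
Round up: n₁ = 13, giving n₂ = ⌈2.5 × 13⌉ = ⌈32.5⌉ = 33.

n₁ = 13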